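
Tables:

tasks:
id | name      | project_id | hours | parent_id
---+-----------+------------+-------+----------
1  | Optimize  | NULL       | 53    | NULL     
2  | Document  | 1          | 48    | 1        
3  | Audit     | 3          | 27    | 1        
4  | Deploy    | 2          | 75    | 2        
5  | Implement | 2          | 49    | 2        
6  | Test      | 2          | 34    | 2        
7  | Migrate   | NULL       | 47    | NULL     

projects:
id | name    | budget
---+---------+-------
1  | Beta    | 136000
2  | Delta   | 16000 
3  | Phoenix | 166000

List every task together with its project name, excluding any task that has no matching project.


INNER JOIN keeps only tasks rows whose project_id matches an id in projects. Walk through each task:
  - task 1 (Optimize): project_id=NULL, no match -> dropped
  - task 2 (Document): project_id=1 -> matches Beta
  - task 3 (Audit): project_id=3 -> matches Phoenix
  - task 4 (Deploy): project_id=2 -> matches Delta
  - task 5 (Implement): project_id=2 -> matches Delta
  - task 6 (Test): project_id=2 -> matches Delta
  - task 7 (Migrate): project_id=NULL, no match -> dropped
So 2 of 7 rows are dropped.

SQL:
SELECT a.name, b.name AS project
FROM tasks a
INNER JOIN projects b ON a.project_id = b.id

Result:
name      | project
----------+--------
Document  | Beta   
Audit     | Phoenix
Deploy    | Delta  
Implement | Delta  
Test      | Delta  


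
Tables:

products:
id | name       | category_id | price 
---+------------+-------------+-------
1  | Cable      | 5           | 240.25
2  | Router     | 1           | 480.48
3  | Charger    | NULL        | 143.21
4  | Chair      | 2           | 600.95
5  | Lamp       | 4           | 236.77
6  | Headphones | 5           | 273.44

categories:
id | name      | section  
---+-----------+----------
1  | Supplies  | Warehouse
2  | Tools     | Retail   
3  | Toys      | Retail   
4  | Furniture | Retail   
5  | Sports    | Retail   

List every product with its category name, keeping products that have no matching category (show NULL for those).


LEFT JOIN keeps every row from products (the left table); where category_id has no match in categories, the category columns become NULL. Walk through each product:
  - product 1 (Cable): category_id=5 -> matches Sports
  - product 2 (Router): category_id=1 -> matches Supplies
  - product 3 (Charger): category_id=NULL, no match -> kept with NULL
  - product 4 (Chair): category_id=2 -> matches Tools
  - product 5 (Lamp): category_id=4 -> matches Furniture
  - product 6 (Headphones): category_id=5 -> matches Sports
All 6 rows appear; 1 has NULL category.

SQL:
SELECT a.name, b.name AS category
FROM products a
LEFT JOIN categories b ON a.category_id = b.id

Result:
name       | category 
-----------+----------
Cable      | Sports   
Router     | Supplies 
Charger    | NULL     
Chair      | Tools    
Lamp       | Furniture
Headphones | Sports   


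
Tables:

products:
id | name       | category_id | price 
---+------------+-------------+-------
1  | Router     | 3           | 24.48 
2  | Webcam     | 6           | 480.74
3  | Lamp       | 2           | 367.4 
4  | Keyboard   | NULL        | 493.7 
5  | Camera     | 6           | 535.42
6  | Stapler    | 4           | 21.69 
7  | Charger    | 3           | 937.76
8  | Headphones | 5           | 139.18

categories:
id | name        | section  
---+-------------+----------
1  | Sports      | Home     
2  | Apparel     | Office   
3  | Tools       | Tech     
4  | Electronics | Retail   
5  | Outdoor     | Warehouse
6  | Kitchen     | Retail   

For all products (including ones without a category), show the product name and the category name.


LEFT JOIN keeps every row from products (the left table); where category_id has no match in categories, the category columns become NULL. Walk through each product:
  - product 1 (Router): category_id=3 -> matches Tools
  - product 2 (Webcam): category_id=6 -> matches Kitchen
  - product 3 (Lamp): category_id=2 -> matches Apparel
  - product 4 (Keyboard): category_id=NULL, no match -> kept with NULL
  - product 5 (Camera): category_id=6 -> matches Kitchen
  - product 6 (Stapler): category_id=4 -> matches Electronics
  - product 7 (Charger): category_id=3 -> matches Tools
  - product 8 (Headphones): category_id=5 -> matches Outdoor
All 8 rows appear; 1 has NULL category.

SQL:
SELECT a.name, b.name AS category
FROM products a
LEFT JOIN categories b ON a.category_id = b.id

Result:
name       | category   
-----------+------------
Router     | Tools      
Webcam     | Kitchen    
Lamp       | Apparel    
Keyboard   | NULL       
Camera     | Kitchen    
Stapler    | Electronics
Charger    | Tools      
Headphones | Outdoor    


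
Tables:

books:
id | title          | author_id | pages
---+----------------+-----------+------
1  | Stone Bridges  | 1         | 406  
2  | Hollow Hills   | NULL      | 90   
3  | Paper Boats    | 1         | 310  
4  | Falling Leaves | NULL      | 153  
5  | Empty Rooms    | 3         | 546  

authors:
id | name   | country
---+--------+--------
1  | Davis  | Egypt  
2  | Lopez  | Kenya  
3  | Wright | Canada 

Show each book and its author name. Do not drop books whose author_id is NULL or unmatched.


LEFT JOIN keeps every row from books (the left table); where author_id has no match in authors, the author columns become NULL. Walk through each book:
  - book 1 (Stone Bridges): author_id=1 -> matches Davis
  - book 2 (Hollow Hills): author_id=NULL, no match -> kept with NULL
  - book 3 (Paper Boats): author_id=1 -> matches Davis
  - book 4 (Falling Leaves): author_id=NULL, no match -> kept with NULL
  - book 5 (Empty Rooms): author_id=3 -> matches Wright
All 5 rows appear; 2 have NULL author.

SQL:
SELECT a.title, b.name AS author
FROM books a
LEFT JOIN authors b ON a.author_id = b.id

Result:
title          | author
---------------+-------
Stone Bridges  | Davis 
Hollow Hills   | NULL  
Paper Boats    | Davis 
Falling Leaves | NULL  
Empty Rooms    | Wright


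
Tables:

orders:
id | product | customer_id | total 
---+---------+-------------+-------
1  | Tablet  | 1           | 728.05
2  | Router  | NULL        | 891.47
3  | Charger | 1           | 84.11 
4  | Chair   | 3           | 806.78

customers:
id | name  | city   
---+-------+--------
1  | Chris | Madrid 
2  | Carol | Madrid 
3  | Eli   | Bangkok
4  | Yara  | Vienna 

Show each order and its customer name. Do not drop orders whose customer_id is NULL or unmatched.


LEFT JOIN keeps every row from orders (the left table); where customer_id has no match in customers, the customer columns become NULL. Walk through each order:
  - order 1 (Tablet): customer_id=1 -> matches Chris
  - order 2 (Router): customer_id=NULL, no match -> kept with NULL
  - order 3 (Charger): customer_id=1 -> matches Chris
  - order 4 (Chair): customer_id=3 -> matches Eli
All 4 rows appear; 1 has NULL customer.

SQL:
SELECT a.product, b.name AS customer
FROM orders a
LEFT JOIN customers b ON a.customer_id = b.id

Result:
product | customer
--------+---------
Tablet  | Chris   
Router  | NULL    
Charger | Chris   
Chair   | Eli     


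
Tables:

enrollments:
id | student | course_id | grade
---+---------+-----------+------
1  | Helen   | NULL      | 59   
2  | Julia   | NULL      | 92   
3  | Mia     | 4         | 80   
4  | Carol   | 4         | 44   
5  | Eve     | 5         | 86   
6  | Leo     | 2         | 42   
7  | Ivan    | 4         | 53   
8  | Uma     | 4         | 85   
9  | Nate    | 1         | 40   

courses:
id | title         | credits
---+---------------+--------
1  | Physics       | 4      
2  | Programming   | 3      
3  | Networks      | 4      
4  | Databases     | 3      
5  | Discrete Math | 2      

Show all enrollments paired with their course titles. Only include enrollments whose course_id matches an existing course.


INNER JOIN keeps only enrollments rows whose course_id matches an id in courses. Walk through each enrollment:
  - enrollment 1 (Helen): course_id=NULL, no match -> dropped
  - enrollment 2 (Julia): course_id=NULL, no match -> dropped
  - enrollment 3 (Mia): course_id=4 -> matches Databases
  - enrollment 4 (Carol): course_id=4 -> matches Databases
  - enrollment 5 (Eve): course_id=5 -> matches Discrete Math
  - enrollment 6 (Leo): course_id=2 -> matches Programming
  - enrollment 7 (Ivan): course_id=4 -> matches Databases
  - enrollment 8 (Uma): course_id=4 -> matches Databases
  - enrollment 9 (Nate): course_id=1 -> matches Physics
So 2 of 9 rows are dropped.

SQL:
SELECT a.student, b.title AS course
FROM enrollments a
INNER JOIN courses b ON a.course_id = b.id

Result:
student | course       
--------+--------------
Mia     | Databases    
Carol   | Databases    
Eve     | Discrete Math
Leo     | Programming  
Ivan    | Databases    
Uma     | Databases    
Nate    | Physics      


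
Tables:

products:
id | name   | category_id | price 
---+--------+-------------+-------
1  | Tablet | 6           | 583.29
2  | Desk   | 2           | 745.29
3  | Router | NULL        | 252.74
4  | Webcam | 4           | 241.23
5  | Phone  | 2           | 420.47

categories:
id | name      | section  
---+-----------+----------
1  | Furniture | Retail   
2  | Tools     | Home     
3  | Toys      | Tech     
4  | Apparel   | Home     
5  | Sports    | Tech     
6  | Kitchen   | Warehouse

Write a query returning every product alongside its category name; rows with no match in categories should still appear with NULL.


LEFT JOIN keeps every row from products (the left table); where category_id has no match in categories, the category columns become NULL. Walk through each product:
  - product 1 (Tablet): category_id=6 -> matches Kitchen
  - product 2 (Desk): category_id=2 -> matches Tools
  - product 3 (Router): category_id=NULL, no match -> kept with NULL
  - product 4 (Webcam): category_id=4 -> matches Apparel
  - product 5 (Phone): category_id=2 -> matches Tools
All 5 rows appear; 1 has NULL category.

SQL:
SELECT a.name, b.name AS category
FROM products a
LEFT JOIN categories b ON a.category_id = b.id

Result:
name   | category
-------+---------
Tablet | Kitchen 
Desk   | Tools   
Router | NULL    
Webcam | Apparel 
Phone  | Tools   


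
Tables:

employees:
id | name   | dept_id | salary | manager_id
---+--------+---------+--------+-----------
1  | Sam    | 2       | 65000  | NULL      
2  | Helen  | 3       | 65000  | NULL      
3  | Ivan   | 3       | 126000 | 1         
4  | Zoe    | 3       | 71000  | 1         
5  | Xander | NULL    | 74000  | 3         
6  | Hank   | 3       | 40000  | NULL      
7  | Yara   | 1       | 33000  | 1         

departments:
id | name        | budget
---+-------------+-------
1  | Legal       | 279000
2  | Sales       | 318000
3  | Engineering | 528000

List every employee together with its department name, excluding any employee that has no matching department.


INNER JOIN keeps only employees rows whose dept_id matches an id in departments. Walk through each employee:
  - employee 1 (Sam): dept_id=2 -> matches Sales
  - employee 2 (Helen): dept_id=3 -> matches Engineering
  - employee 3 (Ivan): dept_id=3 -> matches Engineering
  - employee 4 (Zoe): dept_id=3 -> matches Engineering
  - employee 5 (Xander): dept_id=NULL, no match -> dropped
  - employee 6 (Hank): dept_id=3 -> matches Engineering
  - employee 7 (Yara): dept_id=1 -> matches Legal
So 1 of 7 rows is dropped.

SQL:
SELECT a.name, b.name AS department
FROM employees a
INNER JOIN departments b ON a.dept_id = b.id

Result:
name  | department 
------+------------
Sam   | Sales      
Helen | Engineering
Ivan  | Engineering
Zoe   | Engineering
Hank  | Engineering
Yara  | Legal      


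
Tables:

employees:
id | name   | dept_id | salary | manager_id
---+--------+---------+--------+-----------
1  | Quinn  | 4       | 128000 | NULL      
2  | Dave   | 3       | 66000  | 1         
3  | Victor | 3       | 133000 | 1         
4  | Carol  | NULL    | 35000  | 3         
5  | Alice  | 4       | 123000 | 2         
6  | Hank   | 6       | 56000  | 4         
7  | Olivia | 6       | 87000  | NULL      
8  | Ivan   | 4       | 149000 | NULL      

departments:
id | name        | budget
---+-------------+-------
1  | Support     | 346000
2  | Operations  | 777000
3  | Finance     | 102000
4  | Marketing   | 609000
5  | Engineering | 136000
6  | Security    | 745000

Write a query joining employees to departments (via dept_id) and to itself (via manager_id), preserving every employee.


Two LEFT JOINs from the same base table employees: one to departments via dept_id, one to employees itself via manager_id. Both are LEFT so every employee is preserved.
Match against departments:
  - employee 1 (Quinn): dept_id=4 -> matches Marketing
  - employee 2 (Dave): dept_id=3 -> matches Finance
  - employee 3 (Victor): dept_id=3 -> matches Finance
  - employee 4 (Carol): dept_id=NULL, no match -> kept with NULL
  - employee 5 (Alice): dept_id=4 -> matches Marketing
  - employee 6 (Hank): dept_id=6 -> matches Security
  - employee 7 (Olivia): dept_id=6 -> matches Security
  - employee 8 (Ivan): dept_id=4 -> matches Marketing
Match against employees (self):
  - employee 1 (Quinn): manager_id=NULL -> NULL
  - employee 2 (Dave): manager_id=1 -> Quinn
  - employee 3 (Victor): manager_id=1 -> Quinn
  - employee 4 (Carol): manager_id=3 -> Victor
  - employee 5 (Alice): manager_id=2 -> Dave
  - employee 6 (Hank): manager_id=4 -> Carol
  - employee 7 (Olivia): manager_id=NULL -> NULL
  - employee 8 (Ivan): manager_id=NULL -> NULL

SQL:
SELECT a.name, b.name AS department, c.name AS manager
FROM employees a
LEFT JOIN departments b ON a.dept_id = b.id
LEFT JOIN employees c ON a.manager_id = c.id

Result:
name   | department | manager
-------+------------+--------
Quinn  | Marketing  | NULL   
Dave   | Finance    | Quinn  
Victor | Finance    | Quinn  
Carol  | NULL       | Victor 
Alice  | Marketing  | Dave   
Hank   | Security   | Carol  
Olivia | Security   | NULL   
Ivan   | Marketing  | NULL   


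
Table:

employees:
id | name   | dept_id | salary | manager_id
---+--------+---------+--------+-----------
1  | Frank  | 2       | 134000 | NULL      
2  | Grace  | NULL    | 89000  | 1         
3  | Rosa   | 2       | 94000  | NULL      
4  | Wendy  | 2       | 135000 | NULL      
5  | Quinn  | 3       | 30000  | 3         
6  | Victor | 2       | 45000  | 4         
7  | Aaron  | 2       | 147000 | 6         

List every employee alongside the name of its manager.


This is a self-join: employees is joined to a second copy of itself, matching each row's manager_id to another row's id. Use LEFT JOIN so rows with manager_id=NULL are kept.
  - employee 1 (Frank): manager_id=NULL -> NULL
  - employee 2 (Grace): manager_id=1 -> Frank
  - employee 3 (Rosa): manager_id=NULL -> NULL
  - employee 4 (Wendy): manager_id=NULL -> NULL
  - employee 5 (Quinn): manager_id=3 -> Rosa
  - employee 6 (Victor): manager_id=4 -> Wendy
  - employee 7 (Aaron): manager_id=6 -> Victor

SQL:
SELECT a.name AS item, b.name AS manager
FROM employees a
LEFT JOIN employees b ON a.manager_id = b.id

Result:
item   | manager
-------+--------
Frank  | NULL   
Grace  | Frank  
Rosa   | NULL   
Wendy  | NULL   
Quinn  | Rosa   
Victor | Wendy  
Aaron  | Victor 


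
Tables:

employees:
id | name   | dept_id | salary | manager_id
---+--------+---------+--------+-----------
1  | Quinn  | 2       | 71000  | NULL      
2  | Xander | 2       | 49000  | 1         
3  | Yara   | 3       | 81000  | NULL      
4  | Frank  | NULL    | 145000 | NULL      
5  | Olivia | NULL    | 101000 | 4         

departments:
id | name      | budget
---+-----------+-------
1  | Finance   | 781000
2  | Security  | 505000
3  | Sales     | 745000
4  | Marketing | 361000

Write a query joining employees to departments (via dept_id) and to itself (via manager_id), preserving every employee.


Two LEFT JOINs from the same base table employees: one to departments via dept_id, one to employees itself via manager_id. Both are LEFT so every employee is preserved.
Match against departments:
  - employee 1 (Quinn): dept_id=2 -> matches Security
  - employee 2 (Xander): dept_id=2 -> matches Security
  - employee 3 (Yara): dept_id=3 -> matches Sales
  - employee 4 (Frank): dept_id=NULL, no match -> kept with NULL
  - employee 5 (Olivia): dept_id=NULL, no match -> kept with NULL
Match against employees (self):
  - employee 1 (Quinn): manager_id=NULL -> NULL
  - employee 2 (Xander): manager_id=1 -> Quinn
  - employee 3 (Yara): manager_id=NULL -> NULL
  - employee 4 (Frank): manager_id=NULL -> NULL
  - employee 5 (Olivia): manager_id=4 -> Frank

SQL:
SELECT a.name, b.name AS department, c.name AS manager
FROM employees a
LEFT JOIN departments b ON a.dept_id = b.id
LEFT JOIN employees c ON a.manager_id = c.id

Result:
name   | department | manager
-------+------------+--------
Quinn  | Security   | NULL   
Xander | Security   | Quinn  
Yara   | Sales      | NULL   
Frank  | NULL       | NULL   
Olivia | NULL       | Frank  


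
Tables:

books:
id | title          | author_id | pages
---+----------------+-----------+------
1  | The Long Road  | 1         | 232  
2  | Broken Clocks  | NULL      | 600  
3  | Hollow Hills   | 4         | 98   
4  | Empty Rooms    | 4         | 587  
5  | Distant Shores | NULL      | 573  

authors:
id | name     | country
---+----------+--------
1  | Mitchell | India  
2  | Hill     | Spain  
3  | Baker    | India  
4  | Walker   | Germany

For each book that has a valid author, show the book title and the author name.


INNER JOIN keeps only books rows whose author_id matches an id in authors. Walk through each book:
  - book 1 (The Long Road): author_id=1 -> matches Mitchell
  - book 2 (Broken Clocks): author_id=NULL, no match -> dropped
  - book 3 (Hollow Hills): author_id=4 -> matches Walker
  - book 4 (Empty Rooms): author_id=4 -> matches Walker
  - book 5 (Distant Shores): author_id=NULL, no match -> dropped
So 2 of 5 rows are dropped.

SQL:
SELECT a.title, b.name AS author
FROM books a
INNER JOIN authors b ON a.author_id = b.id

Result:
title         | author  
--------------+---------
The Long Road | Mitchell
Hollow Hills  | Walker  
Empty Rooms   | Walker  


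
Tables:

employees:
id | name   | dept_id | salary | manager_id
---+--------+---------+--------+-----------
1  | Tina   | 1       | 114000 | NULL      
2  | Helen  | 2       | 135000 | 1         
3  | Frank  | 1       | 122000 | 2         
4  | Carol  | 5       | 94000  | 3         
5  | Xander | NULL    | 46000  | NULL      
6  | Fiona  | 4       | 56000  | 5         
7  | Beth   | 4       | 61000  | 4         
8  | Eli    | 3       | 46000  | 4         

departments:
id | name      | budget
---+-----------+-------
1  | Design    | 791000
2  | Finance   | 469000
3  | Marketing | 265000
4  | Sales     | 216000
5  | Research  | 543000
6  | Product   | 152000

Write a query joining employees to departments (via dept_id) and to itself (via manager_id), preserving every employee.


Two LEFT JOINs from the same base table employees: one to departments via dept_id, one to employees itself via manager_id. Both are LEFT so every employee is preserved.
Match against departments:
  - employee 1 (Tina): dept_id=1 -> matches Design
  - employee 2 (Helen): dept_id=2 -> matches Finance
  - employee 3 (Frank): dept_id=1 -> matches Design
  - employee 4 (Carol): dept_id=5 -> matches Research
  - employee 5 (Xander): dept_id=NULL, no match -> kept with NULL
  - employee 6 (Fiona): dept_id=4 -> matches Sales
  - employee 7 (Beth): dept_id=4 -> matches Sales
  - employee 8 (Eli): dept_id=3 -> matches Marketing
Match against employees (self):
  - employee 1 (Tina): manager_id=NULL -> NULL
  - employee 2 (Helen): manager_id=1 -> Tina
  - employee 3 (Frank): manager_id=2 -> Helen
  - employee 4 (Carol): manager_id=3 -> Frank
  - employee 5 (Xander): manager_id=NULL -> NULL
  - employee 6 (Fiona): manager_id=5 -> Xander
  - employee 7 (Beth): manager_id=4 -> Carol
  - employee 8 (Eli): manager_id=4 -> Carol

SQL:
SELECT a.name, b.name AS department, c.name AS manager
FROM employees a
LEFT JOIN departments b ON a.dept_id = b.id
LEFT JOIN employees c ON a.manager_id = c.id

Result:
name   | department | manager
-------+------------+--------
Tina   | Design     | NULL   
Helen  | Finance    | Tina   
Frank  | Design     | Helen  
Carol  | Research   | Frank  
Xander | NULL       | NULL   
Fiona  | Sales      | Xander 
Beth   | Sales      | Carol  
Eli    | Marketing  | Carol  


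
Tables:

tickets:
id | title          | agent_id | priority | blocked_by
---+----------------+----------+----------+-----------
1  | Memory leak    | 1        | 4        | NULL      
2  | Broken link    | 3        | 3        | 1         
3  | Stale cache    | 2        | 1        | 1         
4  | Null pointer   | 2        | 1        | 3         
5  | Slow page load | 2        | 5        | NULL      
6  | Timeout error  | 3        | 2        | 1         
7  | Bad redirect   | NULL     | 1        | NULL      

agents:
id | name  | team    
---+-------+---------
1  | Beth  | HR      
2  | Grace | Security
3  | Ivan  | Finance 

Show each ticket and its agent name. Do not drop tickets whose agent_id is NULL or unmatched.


LEFT JOIN keeps every row from tickets (the left table); where agent_id has no match in agents, the agent columns become NULL. Walk through each ticket:
  - ticket 1 (Memory leak): agent_id=1 -> matches Beth
  - ticket 2 (Broken link): agent_id=3 -> matches Ivan
  - ticket 3 (Stale cache): agent_id=2 -> matches Grace
  - ticket 4 (Null pointer): agent_id=2 -> matches Grace
  - ticket 5 (Slow page load): agent_id=2 -> matches Grace
  - ticket 6 (Timeout error): agent_id=3 -> matches Ivan
  - ticket 7 (Bad redirect): agent_id=NULL, no match -> kept with NULL
All 7 rows appear; 1 has NULL agent.

SQL:
SELECT a.title, b.name AS agent
FROM tickets a
LEFT JOIN agents b ON a.agent_id = b.id

Result:
title          | agent
---------------+------
Memory leak    | Beth 
Broken link    | Ivan 
Stale cache    | Grace
Null pointer   | Grace
Slow page load | Grace
Timeout error  | Ivan 
Bad redirect   | NULL 


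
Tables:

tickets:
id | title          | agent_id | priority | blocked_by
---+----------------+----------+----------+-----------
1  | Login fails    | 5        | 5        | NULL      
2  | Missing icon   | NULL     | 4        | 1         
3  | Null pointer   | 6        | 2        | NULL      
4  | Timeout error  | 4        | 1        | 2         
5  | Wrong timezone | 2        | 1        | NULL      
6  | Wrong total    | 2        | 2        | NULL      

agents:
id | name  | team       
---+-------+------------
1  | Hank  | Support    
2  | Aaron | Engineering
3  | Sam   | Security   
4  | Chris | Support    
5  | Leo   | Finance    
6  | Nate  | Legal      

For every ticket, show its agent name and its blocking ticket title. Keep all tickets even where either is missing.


Two LEFT JOINs from the same base table tickets: one to agents via agent_id, one to tickets itself via blocked_by. Both are LEFT so every ticket is preserved.
Match against agents:
  - ticket 1 (Login fails): agent_id=5 -> matches Leo
  - ticket 2 (Missing icon): agent_id=NULL, no match -> kept with NULL
  - ticket 3 (Null pointer): agent_id=6 -> matches Nate
  - ticket 4 (Timeout error): agent_id=4 -> matches Chris
  - ticket 5 (Wrong timezone): agent_id=2 -> matches Aaron
  - ticket 6 (Wrong total): agent_id=2 -> matches Aaron
Match against tickets (self):
  - ticket 1 (Login fails): blocked_by=NULL -> NULL
  - ticket 2 (Missing icon): blocked_by=1 -> Login fails
  - ticket 3 (Null pointer): blocked_by=NULL -> NULL
  - ticket 4 (Timeout error): blocked_by=2 -> Missing icon
  - ticket 5 (Wrong timezone): blocked_by=NULL -> NULL
  - ticket 6 (Wrong total): blocked_by=NULL -> NULL

SQL:
SELECT a.title, b.name AS agent, c.title AS blocked_by
FROM tickets a
LEFT JOIN agents b ON a.agent_id = b.id
LEFT JOIN tickets c ON a.blocked_by = c.id

Result:
title          | agent | blocked_by  
---------------+-------+-------------
Login fails    | Leo   | NULL        
Missing icon   | NULL  | Login fails 
Null pointer   | Nate  | NULL        
Timeout error  | Chris | Missing icon
Wrong timezone | Aaron | NULL        
Wrong total    | Aaron | NULL        


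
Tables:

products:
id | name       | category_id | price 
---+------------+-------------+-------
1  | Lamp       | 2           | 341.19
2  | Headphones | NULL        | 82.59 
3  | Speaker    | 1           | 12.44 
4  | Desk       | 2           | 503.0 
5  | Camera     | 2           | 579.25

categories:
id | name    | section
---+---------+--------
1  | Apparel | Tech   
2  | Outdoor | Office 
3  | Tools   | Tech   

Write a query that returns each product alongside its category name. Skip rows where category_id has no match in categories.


INNER JOIN keeps only products rows whose category_id matches an id in categories. Walk through each product:
  - product 1 (Lamp): category_id=2 -> matches Outdoor
  - product 2 (Headphones): category_id=NULL, no match -> dropped
  - product 3 (Speaker): category_id=1 -> matches Apparel
  - product 4 (Desk): category_id=2 -> matches Outdoor
  - product 5 (Camera): category_id=2 -> matches Outdoor
So 1 of 5 rows is dropped.

SQL:
SELECT a.name, b.name AS category
FROM products a
INNER JOIN categories b ON a.category_id = b.id

Result:
name    | category
--------+---------
Lamp    | Outdoor 
Speaker | Apparel 
Desk    | Outdoor 
Camera  | Outdoor 


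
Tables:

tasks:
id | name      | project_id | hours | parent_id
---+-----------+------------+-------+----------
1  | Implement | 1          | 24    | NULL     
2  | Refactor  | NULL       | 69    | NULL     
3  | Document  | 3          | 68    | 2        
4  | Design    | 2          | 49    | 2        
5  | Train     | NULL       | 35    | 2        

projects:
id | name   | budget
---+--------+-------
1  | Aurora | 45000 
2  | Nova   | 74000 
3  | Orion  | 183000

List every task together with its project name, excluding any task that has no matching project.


INNER JOIN keeps only tasks rows whose project_id matches an id in projects. Walk through each task:
  - task 1 (Implement): project_id=1 -> matches Aurora
  - task 2 (Refactor): project_id=NULL, no match -> dropped
  - task 3 (Document): project_id=3 -> matches Orion
  - task 4 (Design): project_id=2 -> matches Nova
  - task 5 (Train): project_id=NULL, no match -> dropped
So 2 of 5 rows are dropped.

SQL:
SELECT a.name, b.name AS project
FROM tasks a
INNER JOIN projects b ON a.project_id = b.id

Result:
name      | project
----------+--------
Implement | Aurora 
Document  | Orion  
Design    | Nova   


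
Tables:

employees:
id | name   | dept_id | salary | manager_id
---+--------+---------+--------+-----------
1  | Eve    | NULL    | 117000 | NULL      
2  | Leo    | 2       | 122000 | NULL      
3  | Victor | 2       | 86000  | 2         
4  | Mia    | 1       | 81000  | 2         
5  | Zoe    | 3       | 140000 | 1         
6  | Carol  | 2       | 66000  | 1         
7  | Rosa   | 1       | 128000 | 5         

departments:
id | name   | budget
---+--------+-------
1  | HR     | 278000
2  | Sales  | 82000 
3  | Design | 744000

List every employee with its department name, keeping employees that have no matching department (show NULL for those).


LEFT JOIN keeps every row from employees (the left table); where dept_id has no match in departments, the department columns become NULL. Walk through each employee:
  - employee 1 (Eve): dept_id=NULL, no match -> kept with NULL
  - employee 2 (Leo): dept_id=2 -> matches Sales
  - employee 3 (Victor): dept_id=2 -> matches Sales
  - employee 4 (Mia): dept_id=1 -> matches HR
  - employee 5 (Zoe): dept_id=3 -> matches Design
  - employee 6 (Carol): dept_id=2 -> matches Sales
  - employee 7 (Rosa): dept_id=1 -> matches HR
All 7 rows appear; 1 has NULL department.

SQL:
SELECT a.name, b.name AS department
FROM employees a
LEFT JOIN departments b ON a.dept_id = b.id

Result:
name   | department
-------+-----------
Eve    | NULL      
Leo    | Sales     
Victor | Sales     
Mia    | HR        
Zoe    | Design    
Carol  | Sales     
Rosa   | HR        


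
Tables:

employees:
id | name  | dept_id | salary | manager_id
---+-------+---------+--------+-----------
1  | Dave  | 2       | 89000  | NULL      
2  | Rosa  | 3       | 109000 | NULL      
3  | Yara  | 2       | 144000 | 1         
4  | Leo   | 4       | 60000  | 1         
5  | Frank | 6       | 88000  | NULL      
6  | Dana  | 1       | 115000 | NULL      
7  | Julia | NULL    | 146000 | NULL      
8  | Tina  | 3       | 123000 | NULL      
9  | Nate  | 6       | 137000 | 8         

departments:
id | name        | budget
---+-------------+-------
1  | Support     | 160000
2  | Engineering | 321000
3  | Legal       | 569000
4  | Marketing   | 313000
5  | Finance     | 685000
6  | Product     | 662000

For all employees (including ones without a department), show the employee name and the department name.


LEFT JOIN keeps every row from employees (the left table); where dept_id has no match in departments, the department columns become NULL. Walk through each employee:
  - employee 1 (Dave): dept_id=2 -> matches Engineering
  - employee 2 (Rosa): dept_id=3 -> matches Legal
  - employee 3 (Yara): dept_id=2 -> matches Engineering
  - employee 4 (Leo): dept_id=4 -> matches Marketing
  - employee 5 (Frank): dept_id=6 -> matches Product
  - employee 6 (Dana): dept_id=1 -> matches Support
  - employee 7 (Julia): dept_id=NULL, no match -> kept with NULL
  - employee 8 (Tina): dept_id=3 -> matches Legal
  - employee 9 (Nate): dept_id=6 -> matches Product
All 9 rows appear; 1 has NULL department.

SQL:
SELECT a.name, b.name AS department
FROM employees a
LEFT JOIN departments b ON a.dept_id = b.id

Result:
name  | department 
------+------------
Dave  | Engineering
Rosa  | Legal      
Yara  | Engineering
Leo   | Marketing  
Frank | Product    
Dana  | Support    
Julia | NULL       
Tina  | Legal      
Nate  | Product    


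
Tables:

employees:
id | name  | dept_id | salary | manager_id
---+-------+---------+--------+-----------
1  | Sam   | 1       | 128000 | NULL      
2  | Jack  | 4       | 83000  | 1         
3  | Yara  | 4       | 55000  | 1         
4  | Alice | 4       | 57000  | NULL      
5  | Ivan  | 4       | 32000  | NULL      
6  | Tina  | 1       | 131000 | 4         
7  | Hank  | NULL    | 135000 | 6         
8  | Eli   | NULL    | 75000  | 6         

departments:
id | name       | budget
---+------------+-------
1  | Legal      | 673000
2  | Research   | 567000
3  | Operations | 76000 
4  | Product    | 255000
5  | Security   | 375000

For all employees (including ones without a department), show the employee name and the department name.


LEFT JOIN keeps every row from employees (the left table); where dept_id has no match in departments, the department columns become NULL. Walk through each employee:
  - employee 1 (Sam): dept_id=1 -> matches Legal
  - employee 2 (Jack): dept_id=4 -> matches Product
  - employee 3 (Yara): dept_id=4 -> matches Product
  - employee 4 (Alice): dept_id=4 -> matches Product
  - employee 5 (Ivan): dept_id=4 -> matches Product
  - employee 6 (Tina): dept_id=1 -> matches Legal
  - employee 7 (Hank): dept_id=NULL, no match -> kept with NULL
  - employee 8 (Eli): dept_id=NULL, no match -> kept with NULL
All 8 rows appear; 2 have NULL department.

SQL:
SELECT a.name, b.name AS department
FROM employees a
LEFT JOIN departments b ON a.dept_id = b.id

Result:
name  | department
------+-----------
Sam   | Legal     
Jack  | Product   
Yara  | Product   
Alice | Product   
Ivan  | Product   
Tina  | Legal     
Hank  | NULL      
Eli   | NULL      


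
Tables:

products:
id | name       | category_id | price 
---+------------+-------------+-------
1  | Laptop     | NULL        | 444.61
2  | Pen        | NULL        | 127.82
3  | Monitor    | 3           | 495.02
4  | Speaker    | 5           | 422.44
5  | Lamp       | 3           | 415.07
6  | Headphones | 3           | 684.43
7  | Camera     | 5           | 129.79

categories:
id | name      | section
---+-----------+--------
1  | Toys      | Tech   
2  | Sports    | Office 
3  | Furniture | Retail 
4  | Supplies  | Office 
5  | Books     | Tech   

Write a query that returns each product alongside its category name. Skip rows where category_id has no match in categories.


INNER JOIN keeps only products rows whose category_id matches an id in categories. Walk through each product:
  - product 1 (Laptop): category_id=NULL, no match -> dropped
  - product 2 (Pen): category_id=NULL, no match -> dropped
  - product 3 (Monitor): category_id=3 -> matches Furniture
  - product 4 (Speaker): category_id=5 -> matches Books
  - product 5 (Lamp): category_id=3 -> matches Furniture
  - product 6 (Headphones): category_id=3 -> matches Furniture
  - product 7 (Camera): category_id=5 -> matches Books
So 2 of 7 rows are dropped.

SQL:
SELECT a.name, b.name AS category
FROM products a
INNER JOIN categories b ON a.category_id = b.id

Result:
name       | category 
-----------+----------
Monitor    | Furniture
Speaker    | Books    
Lamp       | Furniture
Headphones | Furniture
Camera     | Books    


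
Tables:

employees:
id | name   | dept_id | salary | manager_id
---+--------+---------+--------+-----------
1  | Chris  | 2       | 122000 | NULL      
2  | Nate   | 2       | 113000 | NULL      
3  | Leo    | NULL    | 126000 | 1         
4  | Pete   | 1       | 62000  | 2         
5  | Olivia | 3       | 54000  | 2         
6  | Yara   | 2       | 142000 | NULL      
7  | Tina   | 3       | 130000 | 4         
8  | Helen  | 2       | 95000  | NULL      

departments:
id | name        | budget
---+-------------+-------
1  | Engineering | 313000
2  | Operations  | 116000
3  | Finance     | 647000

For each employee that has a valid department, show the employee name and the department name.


INNER JOIN keeps only employees rows whose dept_id matches an id in departments. Walk through each employee:
  - employee 1 (Chris): dept_id=2 -> matches Operations
  - employee 2 (Nate): dept_id=2 -> matches Operations
  - employee 3 (Leo): dept_id=NULL, no match -> dropped
  - employee 4 (Pete): dept_id=1 -> matches Engineering
  - employee 5 (Olivia): dept_id=3 -> matches Finance
  - employee 6 (Yara): dept_id=2 -> matches Operations
  - employee 7 (Tina): dept_id=3 -> matches Finance
  - employee 8 (Helen): dept_id=2 -> matches Operations
So 1 of 8 rows is dropped.

SQL:
SELECT a.name, b.name AS department
FROM employees a
INNER JOIN departments b ON a.dept_id = b.id

Result:
name   | department 
-------+------------
Chris  | Operations 
Nate   | Operations 
Pete   | Engineering
Olivia | Finance    
Yara   | Operations 
Tina   | Finance    
Helen  | Operations 


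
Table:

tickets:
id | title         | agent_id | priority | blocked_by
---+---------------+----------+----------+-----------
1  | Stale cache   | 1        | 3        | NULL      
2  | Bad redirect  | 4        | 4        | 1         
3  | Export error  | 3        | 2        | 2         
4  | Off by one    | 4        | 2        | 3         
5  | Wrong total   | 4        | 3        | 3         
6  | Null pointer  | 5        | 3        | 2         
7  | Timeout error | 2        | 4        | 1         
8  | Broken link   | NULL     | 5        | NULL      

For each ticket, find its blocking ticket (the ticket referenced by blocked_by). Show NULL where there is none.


This is a self-join: tickets is joined to a second copy of itself, matching each row's blocked_by to another row's id. Use LEFT JOIN so rows with blocked_by=NULL are kept.
  - ticket 1 (Stale cache): blocked_by=NULL -> NULL
  - ticket 2 (Bad redirect): blocked_by=1 -> Stale cache
  - ticket 3 (Export error): blocked_by=2 -> Bad redirect
  - ticket 4 (Off by one): blocked_by=3 -> Export error
  - ticket 5 (Wrong total): blocked_by=3 -> Export error
  - ticket 6 (Null pointer): blocked_by=2 -> Bad redirect
  - ticket 7 (Timeout error): blocked_by=1 -> Stale cache
  - ticket 8 (Broken link): blocked_by=NULL -> NULL

SQL:
SELECT a.title AS item, b.title AS blocked_by
FROM tickets a
LEFT JOIN tickets b ON a.blocked_by = b.id

Result:
item          | blocked_by  
--------------+-------------
Stale cache   | NULL        
Bad redirect  | Stale cache 
Export error  | Bad redirect
Off by one    | Export error
Wrong total   | Export error
Null pointer  | Bad redirect
Timeout error | Stale cache 
Broken link   | NULL        


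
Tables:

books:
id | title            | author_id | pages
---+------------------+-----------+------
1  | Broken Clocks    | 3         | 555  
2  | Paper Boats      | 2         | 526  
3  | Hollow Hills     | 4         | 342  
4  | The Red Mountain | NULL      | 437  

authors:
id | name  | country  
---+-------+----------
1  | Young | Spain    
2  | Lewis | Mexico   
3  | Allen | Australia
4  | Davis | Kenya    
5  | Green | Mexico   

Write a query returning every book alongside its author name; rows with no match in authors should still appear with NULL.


LEFT JOIN keeps every row from books (the left table); where author_id has no match in authors, the author columns become NULL. Walk through each book:
  - book 1 (Broken Clocks): author_id=3 -> matches Allen
  - book 2 (Paper Boats): author_id=2 -> matches Lewis
  - book 3 (Hollow Hills): author_id=4 -> matches Davis
  - book 4 (The Red Mountain): author_id=NULL, no match -> kept with NULL
All 4 rows appear; 1 has NULL author.

SQL:
SELECT a.title, b.name AS author
FROM books a
LEFT JOIN authors b ON a.author_id = b.id

Result:
title            | author
-----------------+-------
Broken Clocks    | Allen 
Paper Boats      | Lewis 
Hollow Hills     | Davis 
The Red Mountain | NULL  


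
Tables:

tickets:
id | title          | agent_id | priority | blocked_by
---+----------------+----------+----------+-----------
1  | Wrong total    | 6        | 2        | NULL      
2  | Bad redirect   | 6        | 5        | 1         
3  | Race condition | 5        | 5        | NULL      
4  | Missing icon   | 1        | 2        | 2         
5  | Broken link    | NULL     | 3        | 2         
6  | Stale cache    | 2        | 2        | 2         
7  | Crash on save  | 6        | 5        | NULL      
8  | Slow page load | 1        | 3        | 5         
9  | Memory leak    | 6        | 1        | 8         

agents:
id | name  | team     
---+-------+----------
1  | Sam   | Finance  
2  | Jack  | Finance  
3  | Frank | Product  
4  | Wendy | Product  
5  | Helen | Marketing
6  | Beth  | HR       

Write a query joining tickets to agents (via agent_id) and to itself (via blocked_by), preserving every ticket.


Two LEFT JOINs from the same base table tickets: one to agents via agent_id, one to tickets itself via blocked_by. Both are LEFT so every ticket is preserved.
Match against agents:
  - ticket 1 (Wrong total): agent_id=6 -> matches Beth
  - ticket 2 (Bad redirect): agent_id=6 -> matches Beth
  - ticket 3 (Race condition): agent_id=5 -> matches Helen
  - ticket 4 (Missing icon): agent_id=1 -> matches Sam
  - ticket 5 (Broken link): agent_id=NULL, no match -> kept with NULL
  - ticket 6 (Stale cache): agent_id=2 -> matches Jack
  - ticket 7 (Crash on save): agent_id=6 -> matches Beth
  - ticket 8 (Slow page load): agent_id=1 -> matches Sam
  - ticket 9 (Memory leak): agent_id=6 -> matches Beth
Match against tickets (self):
  - ticket 1 (Wrong total): blocked_by=NULL -> NULL
  - ticket 2 (Bad redirect): blocked_by=1 -> Wrong total
  - ticket 3 (Race condition): blocked_by=NULL -> NULL
  - ticket 4 (Missing icon): blocked_by=2 -> Bad redirect
  - ticket 5 (Broken link): blocked_by=2 -> Bad redirect
  - ticket 6 (Stale cache): blocked_by=2 -> Bad redirect
  - ticket 7 (Crash on save): blocked_by=NULL -> NULL
  - ticket 8 (Slow page load): blocked_by=5 -> Broken link
  - ticket 9 (Memory leak): blocked_by=8 -> Slow page load

SQL:
SELECT a.title, b.name AS agent, c.title AS blocked_by
FROM tickets a
LEFT JOIN agents b ON a.agent_id = b.id
LEFT JOIN tickets c ON a.blocked_by = c.id

Result:
title          | agent | blocked_by    
---------------+-------+---------------
Wrong total    | Beth  | NULL          
Bad redirect   | Beth  | Wrong total   
Race condition | Helen | NULL          
Missing icon   | Sam   | Bad redirect  
Broken link    | NULL  | Bad redirect  
Stale cache    | Jack  | Bad redirect  
Crash on save  | Beth  | NULL          
Slow page load | Sam   | Broken link   
Memory leak    | Beth  | Slow page load
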